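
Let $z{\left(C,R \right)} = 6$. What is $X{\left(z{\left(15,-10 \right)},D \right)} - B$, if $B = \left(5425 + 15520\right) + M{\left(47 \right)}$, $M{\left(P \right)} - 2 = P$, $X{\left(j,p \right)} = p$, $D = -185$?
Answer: $-21179$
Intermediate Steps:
$M{\left(P \right)} = 2 + P$
$B = 20994$ ($B = \left(5425 + 15520\right) + \left(2 + 47\right) = 20945 + 49 = 20994$)
$X{\left(z{\left(15,-10 \right)},D \right)} - B = -185 - 20994 = -21179$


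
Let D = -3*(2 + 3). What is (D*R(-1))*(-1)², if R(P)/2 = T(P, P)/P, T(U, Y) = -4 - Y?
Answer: -90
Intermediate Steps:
D = -15 (D = -3*5 = -15)
R(P) = 2*(-4 - P)/P (R(P) = 2*((-4 - P)/P) = 2*(-4 - P)/P)
(D*R(-1))*(-1)² = -15*(-2 - 8/(-1))*(-1)² = -15*(-2 - 8*(-1))*1 = -15*(-2 + 8)*1 = -15*6*1 = -90*1 = -90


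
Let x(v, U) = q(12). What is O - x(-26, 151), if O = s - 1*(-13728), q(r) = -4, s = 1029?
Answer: 14761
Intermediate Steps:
x(v, U) = -4
O = 14757 (O = 1029 - 1*(-13728) = 1029 + 13728 = 14757)
O - x(-26, 151) = 14757 - 1*(-4) = 14757 + 4 = 14761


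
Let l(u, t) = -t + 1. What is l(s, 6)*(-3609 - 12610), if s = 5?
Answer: 81095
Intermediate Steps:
l(u, t) = 1 - t
l(s, 6)*(-3609 - 12610) = (1 - 1*6)*(-3609 - 12610) = (1 - 6)*(-16219) = -5*(-16219) = 81095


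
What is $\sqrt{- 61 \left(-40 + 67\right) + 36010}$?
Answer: $\sqrt{34363} \approx 185.37$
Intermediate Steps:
$\sqrt{- 61 \left(-40 + 67\right) + 36010} = \sqrt{\left(-61\right) 27 + 36010} = \sqrt{-1647 + 36010} = \sqrt{34363}$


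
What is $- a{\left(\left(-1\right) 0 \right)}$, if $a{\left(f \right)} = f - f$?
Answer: $0$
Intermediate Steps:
$a{\left(f \right)} = 0$
$- a{\left(\left(-1\right) 0 \right)} = \left(-1\right) 0 = 0$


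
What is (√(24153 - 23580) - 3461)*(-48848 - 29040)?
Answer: 269570368 - 77888*√573 ≈ 2.6771e+8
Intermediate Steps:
(√(24153 - 23580) - 3461)*(-48848 - 29040) = (√573 - 3461)*(-77888) = (-3461 + √573)*(-77888) = 269570368 - 77888*√573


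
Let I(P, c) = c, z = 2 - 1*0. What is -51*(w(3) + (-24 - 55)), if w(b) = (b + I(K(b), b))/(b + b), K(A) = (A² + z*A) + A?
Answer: 3978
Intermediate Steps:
z = 2 (z = 2 + 0 = 2)
K(A) = A² + 3*A (K(A) = (A² + 2*A) + A = A² + 3*A)
w(b) = 1 (w(b) = (b + b)/(b + b) = (2*b)/((2*b)) = (2*b)*(1/(2*b)) = 1)
-51*(w(3) + (-24 - 55)) = -51*(1 + (-24 - 55)) = -51*(1 - 79) = -51*(-78) = 3978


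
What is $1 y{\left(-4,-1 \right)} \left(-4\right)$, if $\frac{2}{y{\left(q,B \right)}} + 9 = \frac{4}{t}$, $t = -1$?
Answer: $\frac{8}{13} \approx 0.61539$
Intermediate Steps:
$y{\left(q,B \right)} = - \frac{2}{13}$ ($y{\left(q,B \right)} = \frac{2}{-9 + \frac{4}{-1}} = \frac{2}{-9 + 4 \left(-1\right)} = \frac{2}{-9 - 4} = \frac{2}{-13} = 2 \left(- \frac{1}{13}\right) = - \frac{2}{13}$)
$1 y{\left(-4,-1 \right)} \left(-4\right) = 1 \left(- \frac{2}{13}\right) \left(-4\right) = \left(- \frac{2}{13}\right) \left(-4\right) = \frac{8}{13}$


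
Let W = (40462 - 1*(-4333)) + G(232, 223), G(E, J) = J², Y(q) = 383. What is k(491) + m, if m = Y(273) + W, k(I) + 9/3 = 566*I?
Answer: 372810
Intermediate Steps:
k(I) = -3 + 566*I
W = 94524 (W = (40462 - 1*(-4333)) + 223² = (40462 + 4333) + 49729 = 44795 + 49729 = 94524)
m = 94907 (m = 383 + 94524 = 94907)
k(491) + m = (-3 + 566*491) + 94907 = (-3 + 277906) + 94907 = 277903 + 94907 = 372810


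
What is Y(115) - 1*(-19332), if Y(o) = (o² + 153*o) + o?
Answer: 50267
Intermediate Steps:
Y(o) = o² + 154*o
Y(115) - 1*(-19332) = 115*(154 + 115) - 1*(-19332) = 115*269 + 19332 = 30935 + 19332 = 50267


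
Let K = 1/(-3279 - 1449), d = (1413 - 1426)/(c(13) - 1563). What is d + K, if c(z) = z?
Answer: 29957/3664200 ≈ 0.0081756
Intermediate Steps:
d = 13/1550 (d = (1413 - 1426)/(13 - 1563) = -13/(-1550) = -13*(-1/1550) = 13/1550 ≈ 0.0083871)
K = -1/4728 (K = 1/(-4728) = -1/4728 ≈ -0.00021151)
d + K = 13/1550 - 1/4728 = 29957/3664200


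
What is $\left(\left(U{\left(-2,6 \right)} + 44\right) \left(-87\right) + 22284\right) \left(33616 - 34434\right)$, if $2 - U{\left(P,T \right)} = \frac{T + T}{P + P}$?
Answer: $-14741178$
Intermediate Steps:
$U{\left(P,T \right)} = 2 - \frac{T}{P}$ ($U{\left(P,T \right)} = 2 - \frac{T + T}{P + P} = 2 - \frac{2 T}{2 P} = 2 - 2 T \frac{1}{2 P} = 2 - \frac{T}{P}$)
$\left(\left(U{\left(-2,6 \right)} + 44\right) \left(-87\right) + 22284\right) \left(33616 - 34434\right) = \left(\left(\left(2 - \frac{6}{-2}\right) + 44\right) \left(-87\right) + 22284\right) \left(33616 - 34434\right) = \left(\left(\left(2 - 6 \left(- \frac{1}{2}\right)\right) + 44\right) \left(-87\right) + 22284\right) \left(-818\right) = \left(\left(\left(2 + 3\right) + 44\right) \left(-87\right) + 22284\right) \left(-818\right) = \left(\left(5 + 44\right) \left(-87\right) + 22284\right) \left(-818\right) = \left(49 \left(-87\right) + 22284\right) \left(-818\right) = \left(-4263 + 22284\right) \left(-818\right) = 18021 \left(-818\right) = -14741178$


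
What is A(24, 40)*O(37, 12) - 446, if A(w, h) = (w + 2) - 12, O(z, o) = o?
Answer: -278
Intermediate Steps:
A(w, h) = -10 + w (A(w, h) = (2 + w) - 12 = -10 + w)
A(24, 40)*O(37, 12) - 446 = (-10 + 24)*12 - 446 = 14*12 - 446 = 168 - 446 = -278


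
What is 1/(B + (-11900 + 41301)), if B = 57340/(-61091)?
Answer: 61091/1796079151 ≈ 3.4014e-5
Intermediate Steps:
B = -57340/61091 (B = 57340*(-1/61091) = -57340/61091 ≈ -0.93860)
1/(B + (-11900 + 41301)) = 1/(-57340/61091 + (-11900 + 41301)) = 1/(-57340/61091 + 29401) = 1/(1796079151/61091) = 61091/1796079151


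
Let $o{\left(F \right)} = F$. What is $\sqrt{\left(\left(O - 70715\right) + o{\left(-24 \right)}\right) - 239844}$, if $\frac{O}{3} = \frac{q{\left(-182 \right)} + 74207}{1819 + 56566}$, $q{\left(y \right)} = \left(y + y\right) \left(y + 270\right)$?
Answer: $\frac{7 i \sqrt{864253467578}}{11677} \approx 557.3 i$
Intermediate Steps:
$q{\left(y \right)} = 2 y \left(270 + y\right)$
$O = \frac{25305}{11677}$ ($O = 3 \frac{2 \left(-182\right) \left(270 - 182\right) + 74207}{1819 + 56566} = 3 \frac{2 \left(-182\right) 88 + 74207}{58385} = 3 \left(-32032 + 74207\right) \frac{1}{58385} = 3 \cdot 42175 \cdot \frac{1}{58385} = 3 \cdot \frac{8435}{11677} = \frac{25305}{11677} \approx 2.1671$)
$\sqrt{\left(\left(O - 70715\right) + o{\left(-24 \right)}\right) - 239844} = \sqrt{\left(\left(\frac{25305}{11677} - 70715\right) - 24\right) - 239844} = \sqrt{\left(- \frac{825713750}{11677} - 24\right) - 239844} = \sqrt{- \frac{825993998}{11677} - 239844} = \sqrt{- \frac{3626652386}{11677}} = \frac{7 i \sqrt{864253467578}}{11677}$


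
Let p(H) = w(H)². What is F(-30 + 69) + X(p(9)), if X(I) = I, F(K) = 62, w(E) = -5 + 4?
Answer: 63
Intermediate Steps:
w(E) = -1
p(H) = 1 (p(H) = (-1)² = 1)
F(-30 + 69) + X(p(9)) = 62 + 1 = 63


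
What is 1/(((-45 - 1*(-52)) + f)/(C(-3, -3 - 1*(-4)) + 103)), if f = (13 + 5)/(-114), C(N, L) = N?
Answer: 190/13 ≈ 14.615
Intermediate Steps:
f = -3/19 (f = 18*(-1/114) = -3/19 ≈ -0.15789)
1/(((-45 - 1*(-52)) + f)/(C(-3, -3 - 1*(-4)) + 103)) = 1/(((-45 - 1*(-52)) - 3/19)/(-3 + 103)) = 1/(((-45 + 52) - 3/19)/100) = 1/((7 - 3/19)*(1/100)) = 1/((130/19)*(1/100)) = 1/(13/190) = 190/13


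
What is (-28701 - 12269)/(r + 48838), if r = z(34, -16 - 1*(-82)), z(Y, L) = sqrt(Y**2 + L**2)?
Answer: -500223215/596286183 + 20485*sqrt(1378)/596286183 ≈ -0.83762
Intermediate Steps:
z(Y, L) = sqrt(L**2 + Y**2)
r = 2*sqrt(1378) (r = sqrt((-16 - 1*(-82))**2 + 34**2) = sqrt((-16 + 82)**2 + 1156) = sqrt(66**2 + 1156) = sqrt(4356 + 1156) = sqrt(5512) = 2*sqrt(1378) ≈ 74.243)
(-28701 - 12269)/(r + 48838) = (-28701 - 12269)/(2*sqrt(1378) + 48838) = -40970/(48838 + 2*sqrt(1378))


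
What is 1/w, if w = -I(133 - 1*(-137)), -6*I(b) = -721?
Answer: -6/721 ≈ -0.0083218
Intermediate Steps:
I(b) = 721/6 (I(b) = -1/6*(-721) = 721/6)
w = -721/6 (w = -1*721/6 = -721/6 ≈ -120.17)
1/w = 1/(-721/6) = -6/721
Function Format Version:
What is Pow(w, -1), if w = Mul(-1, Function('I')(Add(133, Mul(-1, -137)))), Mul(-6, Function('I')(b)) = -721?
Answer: Rational(-6, 721) ≈ -0.0083218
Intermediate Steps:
Function('I')(b) = Rational(721, 6) (Function('I')(b) = Mul(Rational(-1, 6), -721) = Rational(721, 6))
w = Rational(-721, 6) (w = Mul(-1, Rational(721, 6)) = Rational(-721, 6) ≈ -120.17)
Pow(w, -1) = Pow(Rational(-721, 6), -1) = Rational(-6, 721)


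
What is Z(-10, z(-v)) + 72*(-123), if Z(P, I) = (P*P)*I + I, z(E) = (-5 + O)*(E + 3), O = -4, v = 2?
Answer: -9765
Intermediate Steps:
z(E) = -27 - 9*E (z(E) = (-5 - 4)*(E + 3) = -9*(3 + E) = -27 - 9*E)
Z(P, I) = I + I*P**2 (Z(P, I) = P**2*I + I = I*P**2 + I = I + I*P**2)
Z(-10, z(-v)) + 72*(-123) = (-27 - (-9)*2)*(1 + (-10)**2) + 72*(-123) = (-27 - 9*(-2))*(1 + 100) - 8856 = (-27 + 18)*101 - 8856 = -9*101 - 8856 = -909 - 8856 = -9765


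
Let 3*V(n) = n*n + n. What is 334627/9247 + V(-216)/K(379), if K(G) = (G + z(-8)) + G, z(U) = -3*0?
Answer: 198395413/3504613 ≈ 56.610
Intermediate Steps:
z(U) = 0
V(n) = n/3 + n²/3 (V(n) = (n*n + n)/3 = (n² + n)/3 = (n + n²)/3 = n/3 + n²/3)
K(G) = 2*G (K(G) = (G + 0) + G = G + G = 2*G)
334627/9247 + V(-216)/K(379) = 334627/9247 + ((⅓)*(-216)*(1 - 216))/((2*379)) = 334627*(1/9247) + ((⅓)*(-216)*(-215))/758 = 334627/9247 + 15480*(1/758) = 334627/9247 + 7740/379 = 198395413/3504613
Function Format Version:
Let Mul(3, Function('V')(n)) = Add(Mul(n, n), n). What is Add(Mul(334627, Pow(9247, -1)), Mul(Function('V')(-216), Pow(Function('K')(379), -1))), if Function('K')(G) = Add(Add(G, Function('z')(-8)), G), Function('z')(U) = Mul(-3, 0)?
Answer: Rational(198395413, 3504613) ≈ 56.610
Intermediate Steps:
Function('z')(U) = 0
Function('V')(n) = Add(Mul(Rational(1, 3), n), Mul(Rational(1, 3), Pow(n, 2))) (Function('V')(n) = Mul(Rational(1, 3), Add(Mul(n, n), n)) = Mul(Rational(1, 3), Add(Pow(n, 2), n)) = Mul(Rational(1, 3), Add(n, Pow(n, 2))) = Add(Mul(Rational(1, 3), n), Mul(Rational(1, 3), Pow(n, 2))))
Function('K')(G) = Mul(2, G) (Function('K')(G) = Add(Add(G, 0), G) = Add(G, G) = Mul(2, G))
Add(Mul(334627, Pow(9247, -1)), Mul(Function('V')(-216), Pow(Function('K')(379), -1))) = Add(Mul(334627, Pow(9247, -1)), Mul(Mul(Rational(1, 3), -216, Add(1, -216)), Pow(Mul(2, 379), -1))) = Add(Mul(334627, Rational(1, 9247)), Mul(Mul(Rational(1, 3), -216, -215), Pow(758, -1))) = Add(Rational(334627, 9247), Mul(15480, Rational(1, 758))) = Add(Rational(334627, 9247), Rational(7740, 379)) = Rational(198395413, 3504613)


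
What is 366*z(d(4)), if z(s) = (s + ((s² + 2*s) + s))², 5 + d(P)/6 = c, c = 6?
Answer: 1317600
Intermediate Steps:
d(P) = 6 (d(P) = -30 + 6*6 = -30 + 36 = 6)
z(s) = (s² + 4*s)² (z(s) = (s + (s² + 3*s))² = (s² + 4*s)²)
366*z(d(4)) = 366*(6²*(4 + 6)²) = 366*(36*10²) = 366*(36*100) = 366*3600 = 1317600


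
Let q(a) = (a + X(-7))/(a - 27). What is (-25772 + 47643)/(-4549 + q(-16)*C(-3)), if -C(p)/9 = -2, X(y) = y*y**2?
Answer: -940453/189145 ≈ -4.9721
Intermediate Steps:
X(y) = y**3
C(p) = 18 (C(p) = -9*(-2) = 18)
q(a) = (-343 + a)/(-27 + a) (q(a) = (a + (-7)**3)/(a - 27) = (a - 343)/(-27 + a) = (-343 + a)/(-27 + a))
(-25772 + 47643)/(-4549 + q(-16)*C(-3)) = (-25772 + 47643)/(-4549 + ((-343 - 16)/(-27 - 16))*18) = 21871/(-4549 + (-359/(-43))*18) = 21871/(-4549 - 1/43*(-359)*18) = 21871/(-4549 + (359/43)*18) = 21871/(-4549 + 6462/43) = 21871/(-189145/43) = 21871*(-43/189145) = -940453/189145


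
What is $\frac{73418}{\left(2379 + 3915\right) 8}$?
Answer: $\frac{36709}{25176} \approx 1.4581$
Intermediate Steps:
$\frac{73418}{\left(2379 + 3915\right) 8} = \frac{73418}{6294 \cdot 8} = \frac{73418}{50352} = 73418 \cdot \frac{1}{50352} = \frac{36709}{25176}$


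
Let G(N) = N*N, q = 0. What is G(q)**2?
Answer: 0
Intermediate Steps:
G(N) = N**2
G(q)**2 = (0**2)**2 = 0**2 = 0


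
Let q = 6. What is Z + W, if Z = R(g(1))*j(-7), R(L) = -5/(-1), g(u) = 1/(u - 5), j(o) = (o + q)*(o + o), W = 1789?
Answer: 1859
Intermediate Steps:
j(o) = 2*o*(6 + o) (j(o) = (o + 6)*(o + o) = (6 + o)*(2*o) = 2*o*(6 + o))
g(u) = 1/(-5 + u)
R(L) = 5 (R(L) = -5*(-1) = 5)
Z = 70 (Z = 5*(2*(-7)*(6 - 7)) = 5*(2*(-7)*(-1)) = 5*14 = 70)
Z + W = 70 + 1789 = 1859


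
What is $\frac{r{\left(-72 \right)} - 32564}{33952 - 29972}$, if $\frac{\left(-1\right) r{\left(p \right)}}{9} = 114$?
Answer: $- \frac{3359}{398} \approx -8.4397$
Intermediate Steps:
$r{\left(p \right)} = -1026$ ($r{\left(p \right)} = \left(-9\right) 114 = -1026$)
$\frac{r{\left(-72 \right)} - 32564}{33952 - 29972} = \frac{-1026 - 32564}{33952 - 29972} = - \frac{33590}{3980} = \left(-33590\right) \frac{1}{3980} = - \frac{3359}{398}$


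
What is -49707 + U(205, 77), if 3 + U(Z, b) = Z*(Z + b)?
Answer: 8100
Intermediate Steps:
U(Z, b) = -3 + Z*(Z + b)
-49707 + U(205, 77) = -49707 + (-3 + 205**2 + 205*77) = -49707 + (-3 + 42025 + 15785) = -49707 + 57807 = 8100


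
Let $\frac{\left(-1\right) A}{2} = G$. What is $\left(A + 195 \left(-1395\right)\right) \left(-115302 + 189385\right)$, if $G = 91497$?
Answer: $-33709172577$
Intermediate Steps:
$A = -182994$ ($A = \left(-2\right) 91497 = -182994$)
$\left(A + 195 \left(-1395\right)\right) \left(-115302 + 189385\right) = \left(-182994 + 195 \left(-1395\right)\right) \left(-115302 + 189385\right) = \left(-182994 - 272025\right) 74083 = \left(-455019\right) 74083 = -33709172577$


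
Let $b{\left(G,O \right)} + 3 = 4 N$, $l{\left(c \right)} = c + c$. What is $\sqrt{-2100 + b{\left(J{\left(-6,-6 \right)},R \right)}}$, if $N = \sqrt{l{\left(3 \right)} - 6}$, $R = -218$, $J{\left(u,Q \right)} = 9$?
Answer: $i \sqrt{2103} \approx 45.858 i$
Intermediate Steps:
$l{\left(c \right)} = 2 c$
$N = 0$ ($N = \sqrt{2 \cdot 3 - 6} = \sqrt{6 - 6} = \sqrt{0} = 0$)
$b{\left(G,O \right)} = -3$ ($b{\left(G,O \right)} = -3 + 4 \cdot 0 = -3 + 0 = -3$)
$\sqrt{-2100 + b{\left(J{\left(-6,-6 \right)},R \right)}} = \sqrt{-2100 - 3} = \sqrt{-2103} = i \sqrt{2103}$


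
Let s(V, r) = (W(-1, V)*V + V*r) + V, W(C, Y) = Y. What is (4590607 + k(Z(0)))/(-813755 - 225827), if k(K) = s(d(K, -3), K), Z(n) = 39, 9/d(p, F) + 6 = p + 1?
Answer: -5306754013/1201756792 ≈ -4.4158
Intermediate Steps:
d(p, F) = 9/(-5 + p) (d(p, F) = 9/(-6 + (p + 1)) = 9/(-6 + (1 + p)) = 9/(-5 + p))
s(V, r) = V + V**2 + V*r (s(V, r) = (V*V + V*r) + V = (V**2 + V*r) + V = V + V**2 + V*r)
k(K) = 9*(1 + K + 9/(-5 + K))/(-5 + K) (k(K) = (9/(-5 + K))*(1 + 9/(-5 + K) + K) = (9/(-5 + K))*(1 + K + 9/(-5 + K)) = 9*(1 + K + 9/(-5 + K))/(-5 + K))
(4590607 + k(Z(0)))/(-813755 - 225827) = (4590607 + 9*(9 + (1 + 39)*(-5 + 39))/(-5 + 39)**2)/(-813755 - 225827) = (4590607 + 9*(9 + 40*34)/34**2)/(-1039582) = (4590607 + 9*(1/1156)*(9 + 1360))*(-1/1039582) = (4590607 + 9*(1/1156)*1369)*(-1/1039582) = (4590607 + 12321/1156)*(-1/1039582) = (5306754013/1156)*(-1/1039582) = -5306754013/1201756792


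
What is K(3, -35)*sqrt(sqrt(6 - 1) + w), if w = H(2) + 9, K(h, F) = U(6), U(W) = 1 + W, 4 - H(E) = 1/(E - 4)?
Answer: 7*sqrt(54 + 4*sqrt(5))/2 ≈ 27.768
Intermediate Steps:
H(E) = 4 - 1/(-4 + E) (H(E) = 4 - 1/(E - 4) = 4 - 1/(-4 + E))
K(h, F) = 7 (K(h, F) = 1 + 6 = 7)
w = 27/2 (w = (-17 + 4*2)/(-4 + 2) + 9 = (-17 + 8)/(-2) + 9 = -1/2*(-9) + 9 = 9/2 + 9 = 27/2 ≈ 13.500)
K(3, -35)*sqrt(sqrt(6 - 1) + w) = 7*sqrt(sqrt(6 - 1) + 27/2) = 7*sqrt(sqrt(5) + 27/2) = 7*sqrt(27/2 + sqrt(5))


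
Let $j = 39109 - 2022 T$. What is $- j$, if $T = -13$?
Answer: $-65395$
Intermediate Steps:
$j = 65395$ ($j = 39109 - -26286 = 39109 + 26286 = 65395$)
$- j = \left(-1\right) 65395 = -65395$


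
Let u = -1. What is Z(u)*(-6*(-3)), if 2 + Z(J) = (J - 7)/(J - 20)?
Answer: -204/7 ≈ -29.143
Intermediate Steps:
Z(J) = -2 + (-7 + J)/(-20 + J) (Z(J) = -2 + (J - 7)/(J - 20) = -2 + (-7 + J)/(-20 + J))
Z(u)*(-6*(-3)) = ((33 - 1*(-1))/(-20 - 1))*(-6*(-3)) = ((33 + 1)/(-21))*18 = -1/21*34*18 = -34/21*18 = -204/7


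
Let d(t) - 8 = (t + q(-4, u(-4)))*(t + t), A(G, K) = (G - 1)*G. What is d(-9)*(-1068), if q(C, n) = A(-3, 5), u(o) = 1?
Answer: 49128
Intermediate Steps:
A(G, K) = G*(-1 + G) (A(G, K) = (-1 + G)*G = G*(-1 + G))
q(C, n) = 12 (q(C, n) = -3*(-1 - 3) = -3*(-4) = 12)
d(t) = 8 + 2*t*(12 + t) (d(t) = 8 + (t + 12)*(t + t) = 8 + (12 + t)*(2*t) = 8 + 2*t*(12 + t))
d(-9)*(-1068) = (8 + 2*(-9)² + 24*(-9))*(-1068) = (8 + 2*81 - 216)*(-1068) = (8 + 162 - 216)*(-1068) = -46*(-1068) = 49128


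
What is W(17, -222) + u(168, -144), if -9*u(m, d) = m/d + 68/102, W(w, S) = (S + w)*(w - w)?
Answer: 1/18 ≈ 0.055556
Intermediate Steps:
W(w, S) = 0 (W(w, S) = (S + w)*0 = 0)
u(m, d) = -2/27 - m/(9*d) (u(m, d) = -(m/d + 68/102)/9 = -(m/d + 68*(1/102))/9 = -(m/d + 2/3)/9 = -(2/3 + m/d)/9 = -2/27 - m/(9*d))
W(17, -222) + u(168, -144) = 0 + (-2/27 - 1/9*168/(-144)) = 0 + (-2/27 - 1/9*168*(-1/144)) = 0 + (-2/27 + 7/54) = 0 + 1/18 = 1/18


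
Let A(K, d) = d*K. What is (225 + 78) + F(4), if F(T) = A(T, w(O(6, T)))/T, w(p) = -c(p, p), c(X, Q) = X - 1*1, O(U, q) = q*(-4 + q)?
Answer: 304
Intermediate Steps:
c(X, Q) = -1 + X (c(X, Q) = X - 1 = -1 + X)
w(p) = 1 - p (w(p) = -(-1 + p) = 1 - p)
A(K, d) = K*d
F(T) = 1 - T*(-4 + T) (F(T) = (T*(1 - T*(-4 + T)))/T = 1 - T*(-4 + T))
(225 + 78) + F(4) = (225 + 78) + (1 - 1*4*(-4 + 4)) = 303 + (1 - 1*4*0) = 303 + (1 + 0) = 303 + 1 = 304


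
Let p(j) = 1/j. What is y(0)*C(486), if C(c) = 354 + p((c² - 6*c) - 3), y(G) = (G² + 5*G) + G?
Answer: 0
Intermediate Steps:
y(G) = G² + 6*G
C(c) = 354 + 1/(-3 + c² - 6*c) (C(c) = 354 + 1/((c² - 6*c) - 3) = 354 + 1/(-3 + c² - 6*c))
y(0)*C(486) = (0*(6 + 0))*((1061 - 354*486² + 2124*486)/(3 - 1*486² + 6*486)) = (0*6)*((1061 - 354*236196 + 1032264)/(3 - 1*236196 + 2916)) = 0*((1061 - 83613384 + 1032264)/(3 - 236196 + 2916)) = 0*(-82580059/(-233277)) = 0*(-1/233277*(-82580059)) = 0*(82580059/233277) = 0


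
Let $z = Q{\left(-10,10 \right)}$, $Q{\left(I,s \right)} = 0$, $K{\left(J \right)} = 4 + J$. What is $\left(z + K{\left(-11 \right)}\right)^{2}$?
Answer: $49$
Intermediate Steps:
$z = 0$
$\left(z + K{\left(-11 \right)}\right)^{2} = \left(0 + \left(4 - 11\right)\right)^{2} = \left(0 - 7\right)^{2} = \left(-7\right)^{2} = 49$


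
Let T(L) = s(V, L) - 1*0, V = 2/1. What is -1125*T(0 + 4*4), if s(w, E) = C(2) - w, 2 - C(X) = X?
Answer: 2250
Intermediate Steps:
V = 2 (V = 2*1 = 2)
C(X) = 2 - X
s(w, E) = -w (s(w, E) = (2 - 1*2) - w = (2 - 2) - w = 0 - w = -w)
T(L) = -2 (T(L) = -1*2 - 1*0 = -2 + 0 = -2)
-1125*T(0 + 4*4) = -1125*(-2) = 2250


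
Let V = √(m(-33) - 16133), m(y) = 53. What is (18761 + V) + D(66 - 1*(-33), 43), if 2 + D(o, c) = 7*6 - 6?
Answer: 18795 + 4*I*√1005 ≈ 18795.0 + 126.81*I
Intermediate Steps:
V = 4*I*√1005 (V = √(53 - 16133) = √(-16080) = 4*I*√1005 ≈ 126.81*I)
D(o, c) = 34 (D(o, c) = -2 + (7*6 - 6) = -2 + (42 - 6) = -2 + 36 = 34)
(18761 + V) + D(66 - 1*(-33), 43) = (18761 + 4*I*√1005) + 34 = 18795 + 4*I*√1005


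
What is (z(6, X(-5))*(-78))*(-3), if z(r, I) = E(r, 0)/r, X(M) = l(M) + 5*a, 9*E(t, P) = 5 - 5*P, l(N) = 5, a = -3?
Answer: 65/3 ≈ 21.667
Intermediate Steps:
E(t, P) = 5/9 - 5*P/9 (E(t, P) = (5 - 5*P)/9 = 5/9 - 5*P/9)
X(M) = -10 (X(M) = 5 + 5*(-3) = 5 - 15 = -10)
z(r, I) = 5/(9*r) (z(r, I) = (5/9 - 5/9*0)/r = (5/9 + 0)/r = 5/(9*r))
(z(6, X(-5))*(-78))*(-3) = (((5/9)/6)*(-78))*(-3) = (((5/9)*(⅙))*(-78))*(-3) = ((5/54)*(-78))*(-3) = -65/9*(-3) = 65/3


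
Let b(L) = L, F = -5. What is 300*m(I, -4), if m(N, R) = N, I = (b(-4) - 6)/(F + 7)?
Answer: -1500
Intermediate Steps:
I = -5 (I = (-4 - 6)/(-5 + 7) = -10/2 = -10*1/2 = -5)
300*m(I, -4) = 300*(-5) = -1500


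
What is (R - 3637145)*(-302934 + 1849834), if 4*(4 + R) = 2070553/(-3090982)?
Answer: -17390810718247523125/3090982 ≈ -5.6263e+12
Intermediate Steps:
R = -51526265/12363928 (R = -4 + (2070553/(-3090982))/4 = -4 + (2070553*(-1/3090982))/4 = -4 + (1/4)*(-2070553/3090982) = -4 - 2070553/12363928 = -51526265/12363928 ≈ -4.1675)
(R - 3637145)*(-302934 + 1849834) = (-51526265/12363928 - 3637145)*(-302934 + 1849834) = -44969450431825/12363928*1546900 = -17390810718247523125/3090982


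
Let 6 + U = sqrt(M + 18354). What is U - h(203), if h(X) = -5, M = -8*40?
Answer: -1 + sqrt(18034) ≈ 133.29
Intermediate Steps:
M = -320
U = -6 + sqrt(18034) (U = -6 + sqrt(-320 + 18354) = -6 + sqrt(18034) ≈ 128.29)
U - h(203) = (-6 + sqrt(18034)) - 1*(-5) = (-6 + sqrt(18034)) + 5 = -1 + sqrt(18034)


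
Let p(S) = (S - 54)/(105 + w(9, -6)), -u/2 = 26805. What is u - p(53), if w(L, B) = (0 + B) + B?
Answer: -4985729/93 ≈ -53610.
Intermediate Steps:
u = -53610 (u = -2*26805 = -53610)
w(L, B) = 2*B (w(L, B) = B + B = 2*B)
p(S) = -18/31 + S/93 (p(S) = (S - 54)/(105 + 2*(-6)) = (-54 + S)/(105 - 12) = (-54 + S)/93 = (-54 + S)*(1/93) = -18/31 + S/93)
u - p(53) = -53610 - (-18/31 + (1/93)*53) = -53610 - (-18/31 + 53/93) = -53610 - 1*(-1/93) = -53610 + 1/93 = -4985729/93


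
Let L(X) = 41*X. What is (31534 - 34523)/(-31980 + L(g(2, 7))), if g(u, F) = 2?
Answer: 2989/31898 ≈ 0.093705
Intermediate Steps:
(31534 - 34523)/(-31980 + L(g(2, 7))) = (31534 - 34523)/(-31980 + 41*2) = -2989/(-31980 + 82) = -2989/(-31898) = -2989*(-1/31898) = 2989/31898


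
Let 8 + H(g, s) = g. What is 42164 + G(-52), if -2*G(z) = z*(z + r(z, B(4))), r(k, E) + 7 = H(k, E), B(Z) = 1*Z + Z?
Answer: 39070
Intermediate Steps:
H(g, s) = -8 + g
B(Z) = 2*Z (B(Z) = Z + Z = 2*Z)
r(k, E) = -15 + k (r(k, E) = -7 + (-8 + k) = -15 + k)
G(z) = -z*(-15 + 2*z)/2 (G(z) = -z*(z + (-15 + z))/2 = -z*(-15 + 2*z)/2)
42164 + G(-52) = 42164 + (½)*(-52)*(15 - 2*(-52)) = 42164 + (½)*(-52)*(15 + 104) = 42164 + (½)*(-52)*119 = 42164 - 3094 = 39070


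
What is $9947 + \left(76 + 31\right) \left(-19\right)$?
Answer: $7914$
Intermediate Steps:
$9947 + \left(76 + 31\right) \left(-19\right) = 9947 + 107 \left(-19\right) = 9947 - 2033 = 7914$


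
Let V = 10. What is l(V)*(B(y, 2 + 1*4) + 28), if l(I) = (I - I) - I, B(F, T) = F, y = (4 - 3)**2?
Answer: -290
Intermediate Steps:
y = 1 (y = 1**2 = 1)
l(I) = -I (l(I) = 0 - I = -I)
l(V)*(B(y, 2 + 1*4) + 28) = (-1*10)*(1 + 28) = -10*29 = -290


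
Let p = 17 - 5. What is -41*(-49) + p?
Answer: 2021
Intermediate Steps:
p = 12
-41*(-49) + p = -41*(-49) + 12 = 2009 + 12 = 2021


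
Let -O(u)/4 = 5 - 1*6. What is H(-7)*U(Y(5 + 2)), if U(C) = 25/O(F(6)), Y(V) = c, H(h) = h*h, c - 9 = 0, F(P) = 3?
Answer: 1225/4 ≈ 306.25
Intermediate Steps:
O(u) = 4 (O(u) = -4*(5 - 1*6) = -4*(5 - 6) = -4*(-1) = 4)
c = 9 (c = 9 + 0 = 9)
H(h) = h²
Y(V) = 9
U(C) = 25/4
H(-7)*U(Y(5 + 2)) = (-7)²*(25/4) = 49*(25/4) = 1225/4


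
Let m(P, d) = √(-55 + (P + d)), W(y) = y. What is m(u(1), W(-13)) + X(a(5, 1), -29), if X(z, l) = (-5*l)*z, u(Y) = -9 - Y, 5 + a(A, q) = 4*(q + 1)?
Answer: 435 + I*√78 ≈ 435.0 + 8.8318*I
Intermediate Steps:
a(A, q) = -1 + 4*q (a(A, q) = -5 + 4*(q + 1) = -5 + 4*(1 + q) = -5 + (4 + 4*q) = -1 + 4*q)
m(P, d) = √(-55 + P + d)
X(z, l) = -5*l*z
m(u(1), W(-13)) + X(a(5, 1), -29) = √(-55 + (-9 - 1*1) - 13) - 5*(-29)*(-1 + 4*1) = √(-55 + (-9 - 1) - 13) - 5*(-29)*(-1 + 4) = √(-55 - 10 - 13) - 5*(-29)*3 = √(-78) + 435 = I*√78 + 435 = 435 + I*√78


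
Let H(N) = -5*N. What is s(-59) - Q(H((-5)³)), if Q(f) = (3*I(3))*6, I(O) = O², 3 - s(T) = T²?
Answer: -3640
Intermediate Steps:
s(T) = 3 - T²
Q(f) = 162 (Q(f) = (3*3²)*6 = (3*9)*6 = 27*6 = 162)
s(-59) - Q(H((-5)³)) = (3 - 1*(-59)²) - 1*162 = (3 - 1*3481) - 162 = (3 - 3481) - 162 = -3478 - 162 = -3640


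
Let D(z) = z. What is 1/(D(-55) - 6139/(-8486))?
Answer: -8486/460591 ≈ -0.018424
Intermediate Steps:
1/(D(-55) - 6139/(-8486)) = 1/(-55 - 6139/(-8486)) = 1/(-55 - 6139*(-1/8486)) = 1/(-55 + 6139/8486) = 1/(-460591/8486) = -8486/460591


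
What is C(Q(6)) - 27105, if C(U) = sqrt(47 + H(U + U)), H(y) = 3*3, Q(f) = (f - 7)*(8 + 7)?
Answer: -27105 + 2*sqrt(14) ≈ -27098.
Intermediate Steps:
Q(f) = -105 + 15*f (Q(f) = (-7 + f)*15 = -105 + 15*f)
H(y) = 9
C(U) = 2*sqrt(14) (C(U) = sqrt(47 + 9) = sqrt(56) = 2*sqrt(14))
C(Q(6)) - 27105 = 2*sqrt(14) - 27105 = -27105 + 2*sqrt(14)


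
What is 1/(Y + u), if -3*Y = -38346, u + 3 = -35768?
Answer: -1/22989 ≈ -4.3499e-5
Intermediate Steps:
u = -35771 (u = -3 - 35768 = -35771)
Y = 12782 (Y = -1/3*(-38346) = 12782)
1/(Y + u) = 1/(12782 - 35771) = 1/(-22989) = -1/22989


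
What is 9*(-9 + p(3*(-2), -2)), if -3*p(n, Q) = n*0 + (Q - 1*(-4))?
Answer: -87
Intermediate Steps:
p(n, Q) = -4/3 - Q/3 (p(n, Q) = -(n*0 + (Q - 1*(-4)))/3 = -(0 + (Q + 4))/3 = -(0 + (4 + Q))/3 = -(4 + Q)/3 = -4/3 - Q/3)
9*(-9 + p(3*(-2), -2)) = 9*(-9 + (-4/3 - ⅓*(-2))) = 9*(-9 + (-4/3 + ⅔)) = 9*(-9 - ⅔) = 9*(-29/3) = -87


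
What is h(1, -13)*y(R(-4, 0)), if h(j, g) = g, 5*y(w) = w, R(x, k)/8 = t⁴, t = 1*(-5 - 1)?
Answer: -134784/5 ≈ -26957.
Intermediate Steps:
t = -6 (t = 1*(-6) = -6)
R(x, k) = 10368 (R(x, k) = 8*(-6)⁴ = 8*1296 = 10368)
y(w) = w/5
h(1, -13)*y(R(-4, 0)) = -13*10368/5 = -134784/5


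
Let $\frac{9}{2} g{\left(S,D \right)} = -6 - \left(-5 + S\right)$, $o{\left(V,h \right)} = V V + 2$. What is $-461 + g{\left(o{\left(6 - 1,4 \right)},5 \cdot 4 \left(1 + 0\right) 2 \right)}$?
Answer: $- \frac{4205}{9} \approx -467.22$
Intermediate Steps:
$o{\left(V,h \right)} = 2 + V^{2}$ ($o{\left(V,h \right)} = V^{2} + 2 = 2 + V^{2}$)
$g{\left(S,D \right)} = - \frac{2}{9} - \frac{2 S}{9}$ ($g{\left(S,D \right)} = \frac{2 \left(-6 - \left(-5 + S\right)\right)}{9} = \frac{2 \left(-1 - S\right)}{9} = - \frac{2}{9} - \frac{2 S}{9}$)
$-461 + g{\left(o{\left(6 - 1,4 \right)},5 \cdot 4 \left(1 + 0\right) 2 \right)} = -461 - \left(\frac{2}{9} + \frac{2 \left(2 + \left(6 - 1\right)^{2}\right)}{9}\right) = -461 - \left(\frac{2}{9} + \frac{2 \left(2 + 5^{2}\right)}{9}\right) = -461 - \left(\frac{2}{9} + \frac{2 \left(2 + 25\right)}{9}\right) = -461 - \frac{56}{9} = - \frac{4205}{9}$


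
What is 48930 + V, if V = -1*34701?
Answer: 14229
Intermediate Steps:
V = -34701
48930 + V = 48930 - 34701 = 14229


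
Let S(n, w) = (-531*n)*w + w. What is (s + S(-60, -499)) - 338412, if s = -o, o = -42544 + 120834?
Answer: -16315341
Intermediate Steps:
S(n, w) = w - 531*n*w (S(n, w) = -531*n*w + w = w - 531*n*w)
o = 78290
s = -78290 (s = -1*78290 = -78290)
(s + S(-60, -499)) - 338412 = (-78290 - 499*(1 - 531*(-60))) - 338412 = (-78290 - 499*(1 + 31860)) - 338412 = (-78290 - 499*31861) - 338412 = (-78290 - 15898639) - 338412 = -15976929 - 338412 = -16315341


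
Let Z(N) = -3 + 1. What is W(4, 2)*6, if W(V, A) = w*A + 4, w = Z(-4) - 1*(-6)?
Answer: 72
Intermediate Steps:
Z(N) = -2
w = 4 (w = -2 - 1*(-6) = -2 + 6 = 4)
W(V, A) = 4 + 4*A (W(V, A) = 4*A + 4 = 4 + 4*A)
W(4, 2)*6 = (4 + 4*2)*6 = (4 + 8)*6 = 12*6 = 72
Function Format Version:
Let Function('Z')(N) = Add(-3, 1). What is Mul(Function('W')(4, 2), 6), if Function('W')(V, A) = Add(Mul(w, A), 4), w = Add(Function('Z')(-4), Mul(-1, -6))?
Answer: 72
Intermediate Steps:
Function('Z')(N) = -2
w = 4 (w = Add(-2, Mul(-1, -6)) = Add(-2, 6) = 4)
Function('W')(V, A) = Add(4, Mul(4, A)) (Function('W')(V, A) = Add(Mul(4, A), 4) = Add(4, Mul(4, A)))
Mul(Function('W')(4, 2), 6) = Mul(Add(4, Mul(4, 2)), 6) = Mul(Add(4, 8), 6) = Mul(12, 6) = 72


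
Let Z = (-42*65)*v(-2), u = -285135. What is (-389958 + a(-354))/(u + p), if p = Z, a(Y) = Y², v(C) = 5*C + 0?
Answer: 88214/85945 ≈ 1.0264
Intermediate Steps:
v(C) = 5*C
Z = 27300 (Z = (-42*65)*(5*(-2)) = -2730*(-10) = 27300)
p = 27300
(-389958 + a(-354))/(u + p) = (-389958 + (-354)²)/(-285135 + 27300) = (-389958 + 125316)/(-257835) = -264642*(-1/257835) = 88214/85945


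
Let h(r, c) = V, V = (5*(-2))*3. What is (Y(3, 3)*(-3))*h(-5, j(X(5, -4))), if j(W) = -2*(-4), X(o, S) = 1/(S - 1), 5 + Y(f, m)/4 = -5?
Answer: -3600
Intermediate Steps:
Y(f, m) = -40 (Y(f, m) = -20 + 4*(-5) = -20 - 20 = -40)
X(o, S) = 1/(-1 + S)
j(W) = 8
V = -30 (V = -10*3 = -30)
h(r, c) = -30
(Y(3, 3)*(-3))*h(-5, j(X(5, -4))) = -40*(-3)*(-30) = 120*(-30) = -3600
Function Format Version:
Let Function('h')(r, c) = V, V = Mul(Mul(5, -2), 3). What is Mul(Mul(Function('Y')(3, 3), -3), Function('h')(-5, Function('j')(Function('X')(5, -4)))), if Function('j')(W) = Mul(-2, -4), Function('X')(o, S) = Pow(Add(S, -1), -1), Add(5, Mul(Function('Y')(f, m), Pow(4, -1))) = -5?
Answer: -3600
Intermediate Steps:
Function('Y')(f, m) = -40 (Function('Y')(f, m) = Add(-20, Mul(4, -5)) = Add(-20, -20) = -40)
Function('X')(o, S) = Pow(Add(-1, S), -1)
Function('j')(W) = 8
V = -30 (V = Mul(-10, 3) = -30)
Function('h')(r, c) = -30
Mul(Mul(Function('Y')(3, 3), -3), Function('h')(-5, Function('j')(Function('X')(5, -4)))) = Mul(Mul(-40, -3), -30) = Mul(120, -30) = -3600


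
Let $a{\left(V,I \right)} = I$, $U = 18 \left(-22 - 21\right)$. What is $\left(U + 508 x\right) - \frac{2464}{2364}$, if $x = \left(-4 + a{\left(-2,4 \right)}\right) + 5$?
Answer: $\frac{1043090}{591} \approx 1765.0$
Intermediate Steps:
$U = -774$ ($U = 18 \left(-43\right) = -774$)
$x = 5$ ($x = \left(-4 + 4\right) + 5 = 0 + 5 = 5$)
$\left(U + 508 x\right) - \frac{2464}{2364} = \left(-774 + 508 \cdot 5\right) - \frac{2464}{2364} = \left(-774 + 2540\right) - \frac{616}{591} = 1766 - \frac{616}{591} = \frac{1043090}{591}$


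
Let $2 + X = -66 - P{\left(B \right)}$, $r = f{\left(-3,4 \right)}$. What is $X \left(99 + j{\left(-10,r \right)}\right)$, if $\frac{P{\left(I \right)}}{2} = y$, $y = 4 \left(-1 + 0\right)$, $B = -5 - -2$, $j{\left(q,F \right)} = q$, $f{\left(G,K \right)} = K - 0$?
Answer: $-5340$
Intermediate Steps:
$f{\left(G,K \right)} = K$ ($f{\left(G,K \right)} = K + 0 = K$)
$r = 4$
$B = -3$ ($B = -5 + 2 = -3$)
$y = -4$ ($y = 4 \left(-1\right) = -4$)
$P{\left(I \right)} = -8$ ($P{\left(I \right)} = 2 \left(-4\right) = -8$)
$X = -60$ ($X = -2 - 58 = -60$)
$X \left(99 + j{\left(-10,r \right)}\right) = - 60 \left(99 - 10\right) = \left(-60\right) 89 = -5340$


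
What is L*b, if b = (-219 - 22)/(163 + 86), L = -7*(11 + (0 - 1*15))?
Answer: -6748/249 ≈ -27.100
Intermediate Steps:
L = 28 (L = -7*(11 + (0 - 15)) = -7*(11 - 15) = -7*(-4) = 28)
b = -241/249 ≈ -0.96787
L*b = 28*(-241/249) = -6748/249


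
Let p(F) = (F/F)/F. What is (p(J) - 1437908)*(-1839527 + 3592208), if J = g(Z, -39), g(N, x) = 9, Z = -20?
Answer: -7560581509817/3 ≈ -2.5202e+12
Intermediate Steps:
J = 9
p(F) = 1/F
(p(J) - 1437908)*(-1839527 + 3592208) = (1/9 - 1437908)*(-1839527 + 3592208) = (1/9 - 1437908)*1752681 = -12941171/9*1752681 = -7560581509817/3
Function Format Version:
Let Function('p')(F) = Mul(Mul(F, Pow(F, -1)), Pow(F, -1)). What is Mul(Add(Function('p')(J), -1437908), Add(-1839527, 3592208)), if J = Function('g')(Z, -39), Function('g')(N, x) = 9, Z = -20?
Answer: Rational(-7560581509817, 3) ≈ -2.5202e+12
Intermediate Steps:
J = 9
Function('p')(F) = Pow(F, -1) (Function('p')(F) = Mul(1, Pow(F, -1)) = Pow(F, -1))
Mul(Add(Function('p')(J), -1437908), Add(-1839527, 3592208)) = Mul(Add(Pow(9, -1), -1437908), Add(-1839527, 3592208)) = Mul(Add(Rational(1, 9), -1437908), 1752681) = Mul(Rational(-12941171, 9), 1752681) = Rational(-7560581509817, 3)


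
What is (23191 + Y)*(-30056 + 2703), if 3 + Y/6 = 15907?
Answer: -3244476095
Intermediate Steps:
Y = 95424 (Y = -18 + 6*15907 = -18 + 95442 = 95424)
(23191 + Y)*(-30056 + 2703) = (23191 + 95424)*(-30056 + 2703) = 118615*(-27353) = -3244476095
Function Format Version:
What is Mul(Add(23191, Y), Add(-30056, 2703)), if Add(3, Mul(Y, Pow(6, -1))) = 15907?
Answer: -3244476095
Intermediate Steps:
Y = 95424 (Y = Add(-18, Mul(6, 15907)) = Add(-18, 95442) = 95424)
Mul(Add(23191, Y), Add(-30056, 2703)) = Mul(Add(23191, 95424), Add(-30056, 2703)) = Mul(118615, -27353) = -3244476095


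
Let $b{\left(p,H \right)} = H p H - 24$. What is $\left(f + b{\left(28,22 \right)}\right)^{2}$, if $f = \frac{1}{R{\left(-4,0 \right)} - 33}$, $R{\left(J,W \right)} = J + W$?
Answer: $\frac{250535286225}{1369} \approx 1.8301 \cdot 10^{8}$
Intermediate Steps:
$b{\left(p,H \right)} = -24 + p H^{2}$ ($b{\left(p,H \right)} = p H^{2} - 24 = -24 + p H^{2}$)
$f = - \frac{1}{37}$ ($f = \frac{1}{\left(-4 + 0\right) - 33} = \frac{1}{-4 - 33} = \frac{1}{-37} = - \frac{1}{37} \approx -0.027027$)
$\left(f + b{\left(28,22 \right)}\right)^{2} = \left(- \frac{1}{37} - \left(24 - 28 \cdot 22^{2}\right)\right)^{2} = \left(- \frac{1}{37} + \left(-24 + 28 \cdot 484\right)\right)^{2} = \left(- \frac{1}{37} + \left(-24 + 13552\right)\right)^{2} = \left(- \frac{1}{37} + 13528\right)^{2} = \left(\frac{500535}{37}\right)^{2} = \frac{250535286225}{1369}$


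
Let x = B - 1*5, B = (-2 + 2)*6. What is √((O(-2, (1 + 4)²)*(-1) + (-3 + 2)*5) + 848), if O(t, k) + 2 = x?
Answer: 5*√34 ≈ 29.155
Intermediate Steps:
B = 0 (B = 0*6 = 0)
x = -5 (x = 0 - 1*5 = 0 - 5 = -5)
O(t, k) = -7 (O(t, k) = -2 - 5 = -7)
√((O(-2, (1 + 4)²)*(-1) + (-3 + 2)*5) + 848) = √((-7*(-1) + (-3 + 2)*5) + 848) = √((7 - 1*5) + 848) = √((7 - 5) + 848) = √(2 + 848) = √850 = 5*√34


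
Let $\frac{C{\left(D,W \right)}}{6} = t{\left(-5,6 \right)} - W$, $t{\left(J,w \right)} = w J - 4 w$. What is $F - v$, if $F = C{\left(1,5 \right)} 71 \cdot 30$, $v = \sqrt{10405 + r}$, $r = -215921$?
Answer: $-754020 - 2 i \sqrt{51379} \approx -7.5402 \cdot 10^{5} - 453.34 i$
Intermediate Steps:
$t{\left(J,w \right)} = - 4 w + J w$ ($t{\left(J,w \right)} = J w - 4 w = - 4 w + J w$)
$C{\left(D,W \right)} = -324 - 6 W$ ($C{\left(D,W \right)} = 6 \left(6 \left(-4 - 5\right) - W\right) = 6 \left(6 \left(-9\right) - W\right) = 6 \left(-54 - W\right) = -324 - 6 W$)
$v = 2 i \sqrt{51379}$ ($v = \sqrt{10405 - 215921} = \sqrt{-205516} = 2 i \sqrt{51379} \approx 453.34 i$)
$F = -754020$ ($F = \left(-324 - 30\right) 71 \cdot 30 = \left(-354\right) 71 \cdot 30 = \left(-25134\right) 30 = -754020$)
$F - v = -754020 - 2 i \sqrt{51379}$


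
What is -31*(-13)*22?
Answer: 8866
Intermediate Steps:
-31*(-13)*22 = 403*22 = 8866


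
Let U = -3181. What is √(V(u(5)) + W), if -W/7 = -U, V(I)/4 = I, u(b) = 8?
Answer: I*√22235 ≈ 149.11*I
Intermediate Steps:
V(I) = 4*I
W = -22267 (W = -(-7)*(-3181) = -7*3181 = -22267)
√(V(u(5)) + W) = √(4*8 - 22267) = √(32 - 22267) = √(-22235) = I*√22235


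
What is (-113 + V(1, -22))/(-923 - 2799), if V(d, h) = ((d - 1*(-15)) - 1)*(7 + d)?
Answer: -7/3722 ≈ -0.0018807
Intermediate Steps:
V(d, h) = (7 + d)*(14 + d) (V(d, h) = ((d + 15) - 1)*(7 + d) = ((15 + d) - 1)*(7 + d) = (14 + d)*(7 + d) = (7 + d)*(14 + d))
(-113 + V(1, -22))/(-923 - 2799) = (-113 + (98 + 1**2 + 21*1))/(-923 - 2799) = (-113 + (98 + 1 + 21))/(-3722) = (-113 + 120)*(-1/3722) = 7*(-1/3722) = -7/3722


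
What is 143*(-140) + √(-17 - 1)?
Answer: -20020 + 3*I*√2 ≈ -20020.0 + 4.2426*I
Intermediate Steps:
143*(-140) + √(-17 - 1) = -20020 + √(-18) = -20020 + 3*I*√2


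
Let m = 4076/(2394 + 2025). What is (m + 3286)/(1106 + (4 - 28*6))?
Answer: 7262455/2081349 ≈ 3.4893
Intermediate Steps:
m = 4076/4419 ≈ 0.92238
(m + 3286)/(1106 + (4 - 28*6)) = (4076/4419 + 3286)/(1106 + (4 - 28*6)) = 14524910/(4419*(1106 + (4 - 168))) = 14524910/(4419*(1106 - 164)) = (14524910/4419)/942 = (14524910/4419)*(1/942) = 7262455/2081349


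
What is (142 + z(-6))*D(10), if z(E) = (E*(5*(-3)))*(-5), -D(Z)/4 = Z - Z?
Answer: 0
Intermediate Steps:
D(Z) = 0 (D(Z) = -4*(Z - Z) = -4*0 = 0)
z(E) = 75*E (z(E) = (E*(-15))*(-5) = -15*E*(-5) = 75*E)
(142 + z(-6))*D(10) = (142 + 75*(-6))*0 = (142 - 450)*0 = -308*0 = 0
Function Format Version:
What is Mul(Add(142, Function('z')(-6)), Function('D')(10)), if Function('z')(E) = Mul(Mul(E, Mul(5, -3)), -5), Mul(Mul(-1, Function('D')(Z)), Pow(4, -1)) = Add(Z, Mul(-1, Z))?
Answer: 0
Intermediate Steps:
Function('D')(Z) = 0 (Function('D')(Z) = Mul(-4, Add(Z, Mul(-1, Z))) = Mul(-4, 0) = 0)
Function('z')(E) = Mul(75, E) (Function('z')(E) = Mul(Mul(E, -15), -5) = Mul(Mul(-15, E), -5) = Mul(75, E))
Mul(Add(142, Function('z')(-6)), Function('D')(10)) = Mul(Add(142, Mul(75, -6)), 0) = Mul(Add(142, -450), 0) = Mul(-308, 0) = 0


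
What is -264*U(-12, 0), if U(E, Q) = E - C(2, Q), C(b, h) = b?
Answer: 3696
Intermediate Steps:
U(E, Q) = -2 + E (U(E, Q) = E - 1*2 = E - 2 = -2 + E)
-264*U(-12, 0) = -264*(-2 - 12) = -264*(-14) = 3696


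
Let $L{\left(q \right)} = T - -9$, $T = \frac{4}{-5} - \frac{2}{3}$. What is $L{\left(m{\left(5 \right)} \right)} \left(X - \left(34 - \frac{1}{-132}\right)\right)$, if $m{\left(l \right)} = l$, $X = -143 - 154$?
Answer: $- \frac{4937309}{1980} \approx -2493.6$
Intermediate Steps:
$X = -297$
$T = - \frac{22}{15}$ ($T = 4 \left(- \frac{1}{5}\right) - \frac{2}{3} = - \frac{4}{5} - \frac{2}{3} = - \frac{22}{15} \approx -1.4667$)
$L{\left(q \right)} = \frac{113}{15}$ ($L{\left(q \right)} = - \frac{22}{15} - -9 = - \frac{22}{15} + 9 = \frac{113}{15}$)
$L{\left(m{\left(5 \right)} \right)} \left(X - \left(34 - \frac{1}{-132}\right)\right) = \frac{113 \left(-297 - \left(34 - \frac{1}{-132}\right)\right)}{15} = \frac{113 \left(-297 - \frac{4489}{132}\right)}{15} = \frac{113}{15} \left(- \frac{43693}{132}\right) = - \frac{4937309}{1980}$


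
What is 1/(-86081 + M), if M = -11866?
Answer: -1/97947 ≈ -1.0210e-5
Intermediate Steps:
1/(-86081 + M) = 1/(-86081 - 11866) = 1/(-97947) = -1/97947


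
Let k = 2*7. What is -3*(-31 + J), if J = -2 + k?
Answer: 57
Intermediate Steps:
k = 14
J = 12 (J = -2 + 14 = 12)
-3*(-31 + J) = -3*(-31 + 12) = -3*(-19) = 57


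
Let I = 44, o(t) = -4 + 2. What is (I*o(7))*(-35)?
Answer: 3080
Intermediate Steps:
o(t) = -2
(I*o(7))*(-35) = (44*(-2))*(-35) = -88*(-35) = 3080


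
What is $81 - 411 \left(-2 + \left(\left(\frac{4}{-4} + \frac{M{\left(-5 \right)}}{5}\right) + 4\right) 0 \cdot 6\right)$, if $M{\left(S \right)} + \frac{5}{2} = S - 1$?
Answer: $903$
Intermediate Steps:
$M{\left(S \right)} = - \frac{7}{2} + S$ ($M{\left(S \right)} = - \frac{5}{2} + \left(S - 1\right) = - \frac{5}{2} + \left(-1 + S\right) = - \frac{7}{2} + S$)
$81 - 411 \left(-2 + \left(\left(\frac{4}{-4} + \frac{M{\left(-5 \right)}}{5}\right) + 4\right) 0 \cdot 6\right) = 81 - 411 \left(-2 + \left(\left(\frac{4}{-4} + \frac{- \frac{7}{2} - 5}{5}\right) + 4\right) 0 \cdot 6\right) = 81 - 411 \left(-2 + \left(\left(4 \left(- \frac{1}{4}\right) - \frac{17}{10}\right) + 4\right) 0 \cdot 6\right) = 81 - 411 \left(-2 + \left(\left(-1 - \frac{17}{10}\right) + 4\right) 0 \cdot 6\right) = 81 - 411 \left(-2 + \left(- \frac{27}{10} + 4\right) 0 \cdot 6\right) = 81 - 411 \left(-2 + \frac{13}{10} \cdot 0 \cdot 6\right) = 81 - 411 \left(-2 + 0 \cdot 6\right) = 81 - 411 \left(-2 + 0\right) = 81 - -822 = 81 + 822 = 903$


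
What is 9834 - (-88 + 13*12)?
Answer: 9766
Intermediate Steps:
9834 - (-88 + 13*12) = 9834 - (-88 + 156) = 9834 - 1*68 = 9834 - 68 = 9766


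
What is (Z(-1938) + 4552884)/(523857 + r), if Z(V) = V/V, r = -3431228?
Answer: -4552885/2907371 ≈ -1.5660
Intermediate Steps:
Z(V) = 1
(Z(-1938) + 4552884)/(523857 + r) = (1 + 4552884)/(523857 - 3431228) = 4552885/(-2907371) = 4552885*(-1/2907371) = -4552885/2907371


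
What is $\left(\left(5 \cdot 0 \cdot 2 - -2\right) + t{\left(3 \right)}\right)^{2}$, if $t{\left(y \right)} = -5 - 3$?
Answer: $36$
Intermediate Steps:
$t{\left(y \right)} = -8$ ($t{\left(y \right)} = -5 - 3 = -8$)
$\left(\left(5 \cdot 0 \cdot 2 - -2\right) + t{\left(3 \right)}\right)^{2} = \left(\left(5 \cdot 0 \cdot 2 - -2\right) - 8\right)^{2} = \left(\left(0 \cdot 2 + 2\right) - 8\right)^{2} = \left(\left(0 + 2\right) - 8\right)^{2} = \left(2 - 8\right)^{2} = \left(-6\right)^{2} = 36$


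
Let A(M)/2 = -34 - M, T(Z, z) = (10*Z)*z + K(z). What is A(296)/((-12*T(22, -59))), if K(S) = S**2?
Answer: -55/9499 ≈ -0.0057901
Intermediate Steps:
T(Z, z) = z**2 + 10*Z*z (T(Z, z) = (10*Z)*z + z**2 = 10*Z*z + z**2 = z**2 + 10*Z*z)
A(M) = -68 - 2*M (A(M) = 2*(-34 - M) = -68 - 2*M)
A(296)/((-12*T(22, -59))) = (-68 - 2*296)/((-(-708)*(-59 + 10*22))) = (-68 - 592)/((-(-708)*(-59 + 220))) = -660/((-(-708)*161)) = -660/((-12*(-9499))) = -660/113988 = -660*1/113988 = -55/9499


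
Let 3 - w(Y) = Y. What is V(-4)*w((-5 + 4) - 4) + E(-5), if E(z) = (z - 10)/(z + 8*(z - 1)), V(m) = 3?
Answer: 1287/53 ≈ 24.283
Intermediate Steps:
w(Y) = 3 - Y
E(z) = (-10 + z)/(-8 + 9*z) (E(z) = (-10 + z)/(z + 8*(-1 + z)) = (-10 + z)/(z + (-8 + 8*z)) = (-10 + z)/(-8 + 9*z))
V(-4)*w((-5 + 4) - 4) + E(-5) = 3*(3 - ((-5 + 4) - 4)) + (-10 - 5)/(-8 + 9*(-5)) = 3*(3 - (-1 - 4)) - 15/(-8 - 45) = 3*(3 - 1*(-5)) - 15/(-53) = 3*(3 + 5) - 1/53*(-15) = 3*8 + 15/53 = 24 + 15/53 = 1287/53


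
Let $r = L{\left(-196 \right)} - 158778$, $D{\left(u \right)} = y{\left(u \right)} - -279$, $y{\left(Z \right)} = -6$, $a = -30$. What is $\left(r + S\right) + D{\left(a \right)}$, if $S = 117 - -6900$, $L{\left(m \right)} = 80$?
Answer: $-151408$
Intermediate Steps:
$D{\left(u \right)} = 273$ ($D{\left(u \right)} = -6 - -279 = -6 + 279 = 273$)
$S = 7017$ ($S = 117 + 6900 = 7017$)
$r = -158698$ ($r = 80 - 158778 = -158698$)
$\left(r + S\right) + D{\left(a \right)} = \left(-158698 + 7017\right) + 273 = -151681 + 273 = -151408$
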